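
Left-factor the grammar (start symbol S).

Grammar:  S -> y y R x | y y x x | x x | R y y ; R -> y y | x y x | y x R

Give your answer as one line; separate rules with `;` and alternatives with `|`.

S has alternatives sharing prefix 'y y': factor to S → y y S' with S' → R x | x x.
R has alternatives sharing prefix 'y': factor to R → y R' with R' → y | x R.

S -> x x | R y y | y y S'; R -> x y x | y R'; S' -> R x | x x; R' -> y | x R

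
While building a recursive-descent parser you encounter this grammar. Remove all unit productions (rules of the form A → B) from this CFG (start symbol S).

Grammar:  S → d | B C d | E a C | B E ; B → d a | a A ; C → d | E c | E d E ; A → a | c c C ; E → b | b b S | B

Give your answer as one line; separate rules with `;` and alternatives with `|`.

S → d | B C d | E a C | B E; B → d a | a A; C → d | E c | E d E; A → a | c c C; E → d a | a A | b | b b S

Unit pairs: E ⇒* {B}.
For each unit pair (A, B), copy every non-unit production of B to A, then drop all unit productions.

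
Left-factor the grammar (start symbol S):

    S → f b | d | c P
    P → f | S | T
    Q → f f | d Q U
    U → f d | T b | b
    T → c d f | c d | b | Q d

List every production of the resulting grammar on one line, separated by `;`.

S → f b | d | c P; P → f | S | T; Q → f f | d Q U; U → f d | T b | b; T → b | Q d | c d T'; T' → f | epsilon

T has alternatives sharing prefix 'c d': factor to T → c d T' with T' → f | ε.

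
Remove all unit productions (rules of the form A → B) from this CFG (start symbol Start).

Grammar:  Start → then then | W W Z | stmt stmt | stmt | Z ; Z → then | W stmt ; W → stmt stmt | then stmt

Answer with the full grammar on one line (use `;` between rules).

Unit pairs: Start ⇒* {Z}.
Replace each nonterminal's rules with the union of the non-unit rules of every nonterminal it unit-derives.

Start → then | W stmt | then then | W W Z | stmt stmt | stmt; Z → then | W stmt; W → stmt stmt | then stmt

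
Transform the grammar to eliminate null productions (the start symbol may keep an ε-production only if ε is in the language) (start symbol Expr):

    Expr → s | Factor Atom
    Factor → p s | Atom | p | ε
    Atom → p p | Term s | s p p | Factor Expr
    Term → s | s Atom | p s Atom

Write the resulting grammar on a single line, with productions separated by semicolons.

Nullable set = {Factor}.
ε ∉ L(G), so no ε-production is kept.
For each production, add variants omitting each subset of nullable occurrences: Expr → Factor Atom gives Factor Atom | Atom. Atom → Factor Expr gives Factor Expr | Expr.

Expr → s | Factor Atom | Atom; Factor → p s | Atom | p; Atom → p p | Term s | s p p | Factor Expr | Expr; Term → s | s Atom | p s Atom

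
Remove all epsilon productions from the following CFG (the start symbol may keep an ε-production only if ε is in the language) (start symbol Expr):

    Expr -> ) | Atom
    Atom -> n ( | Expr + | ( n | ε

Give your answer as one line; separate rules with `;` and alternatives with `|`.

Expr -> ) | Atom | ε; Atom -> n ( | Expr + | + | ( n

Nullable set = {Atom, Expr}.
ε ∈ L(G) since Expr is nullable, so keep Expr → ε.
Expand every rule over subsets of its nullable positions: Atom → Expr + gives Expr + | +.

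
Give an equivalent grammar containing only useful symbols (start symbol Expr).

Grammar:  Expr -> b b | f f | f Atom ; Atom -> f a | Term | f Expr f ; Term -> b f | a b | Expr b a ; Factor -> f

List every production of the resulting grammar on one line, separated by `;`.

Generating nonterminals: {Atom, Expr, Factor, Term}.
Reachable from Expr after that: {Atom, Expr, Term}.
Removed useless symbols: {Factor} and every production mentioning them.

Expr -> b b | f f | f Atom; Atom -> f a | Term | f Expr f; Term -> b f | a b | Expr b a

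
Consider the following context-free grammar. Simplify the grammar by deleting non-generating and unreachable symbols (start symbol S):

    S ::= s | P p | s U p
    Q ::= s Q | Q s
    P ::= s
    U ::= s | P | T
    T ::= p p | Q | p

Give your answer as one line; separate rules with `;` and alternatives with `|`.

S ::= s | P p | s U p; P ::= s; U ::= s | P | T; T ::= p p | p

Generating nonterminals: {P, S, T, U}.
Reachable from S after that: {P, S, T, U}.
Removed useless symbols: {Q} and every production mentioning them.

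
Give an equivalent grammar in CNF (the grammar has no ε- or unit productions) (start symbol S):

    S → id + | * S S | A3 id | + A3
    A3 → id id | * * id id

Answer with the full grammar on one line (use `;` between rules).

Introduce a nonterminal for each terminal appearing in a rule of length ≥ 2: X1 → id, X2 → +, X3 → *.
Binarize each right-hand side of length ≥ 3 by chaining fresh nonterminals (Y1, Y2, …): affected rules were S → X3 S S; A3 → X3 X3 X1 X1.

S → X1 X2 | X3 Y1 | A3 X1 | X2 A3; A3 → X1 X1 | X3 Y2; X1 → id; X2 → +; X3 → *; Y1 → S S; Y2 → X3 Y3; Y3 → X1 X1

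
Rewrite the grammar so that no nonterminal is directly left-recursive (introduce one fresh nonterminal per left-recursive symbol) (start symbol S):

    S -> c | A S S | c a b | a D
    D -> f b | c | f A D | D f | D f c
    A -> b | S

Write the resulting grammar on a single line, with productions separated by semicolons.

D is directly left-recursive.
For D: α = {f, f c}, β = {f b, c, f A D}. Rewrite as D → β D' and D' → α D' | ε.

S -> c | A S S | c a b | a D; D -> f b D' | c D' | f A D D'; A -> b | S; D' -> f D' | f c D' | ε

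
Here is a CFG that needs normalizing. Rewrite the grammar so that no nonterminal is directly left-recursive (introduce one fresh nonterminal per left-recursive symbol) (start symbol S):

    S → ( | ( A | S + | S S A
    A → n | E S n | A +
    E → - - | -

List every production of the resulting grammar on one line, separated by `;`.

S → ( S' | ( A S'; A → n A' | E S n A'; E → - - | -; S' → + S' | S A S' | eps; A' → + A' | eps

Directly left-recursive nonterminals: S, A.
For S: α = {+, S A}, β = {(, ( A}. Rewrite as S → β S' and S' → α S' | ε.
For A: α = {+}, β = {n, E S n}. Rewrite as A → β A' and A' → α A' | ε.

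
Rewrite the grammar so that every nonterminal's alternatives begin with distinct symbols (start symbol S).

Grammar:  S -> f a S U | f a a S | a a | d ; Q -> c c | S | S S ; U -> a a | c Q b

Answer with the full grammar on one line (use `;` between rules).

S has alternatives sharing prefix 'f a': factor to S → f a S' with S' → S U | a S.
Q has alternatives sharing prefix 'S': factor to Q → S Q' with Q' → ε | S.

S -> a a | d | f a S'; Q -> c c | S Q'; U -> a a | c Q b; S' -> S U | a S; Q' -> ε | S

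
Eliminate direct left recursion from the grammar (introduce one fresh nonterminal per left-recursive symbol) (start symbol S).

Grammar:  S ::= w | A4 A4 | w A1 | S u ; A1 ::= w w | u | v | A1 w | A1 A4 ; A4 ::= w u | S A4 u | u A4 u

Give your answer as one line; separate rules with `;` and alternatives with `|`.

Left recursion appears on S, A1.
For S: α = {u}, β = {w, A4 A4, w A1}. Rewrite as S → β S' and S' → α S' | ε.
For A1: α = {w, A4}, β = {w w, u, v}. Rewrite as A1 → β A1' and A1' → α A1' | ε.

S ::= w S' | A4 A4 S' | w A1 S'; A1 ::= w w A1' | u A1' | v A1'; A4 ::= w u | S A4 u | u A4 u; S' ::= u S' | ε; A1' ::= w A1' | A4 A1' | ε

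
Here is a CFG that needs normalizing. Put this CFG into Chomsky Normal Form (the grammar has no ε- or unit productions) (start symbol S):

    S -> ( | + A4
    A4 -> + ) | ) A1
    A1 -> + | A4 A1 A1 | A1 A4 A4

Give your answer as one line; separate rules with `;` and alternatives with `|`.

Introduce a nonterminal for each terminal appearing in a rule of length ≥ 2: X1 → +, X2 → ).
Binarize each right-hand side of length ≥ 3 by chaining fresh nonterminals (Y1, Y2, …): affected rules were A1 → A4 A1 A1; A1 → A1 A4 A4.

S -> ( | X1 A4; A4 -> X1 X2 | X2 A1; A1 -> + | A4 Y1 | A1 Y2; X1 -> +; X2 -> ); Y1 -> A1 A1; Y2 -> A4 A4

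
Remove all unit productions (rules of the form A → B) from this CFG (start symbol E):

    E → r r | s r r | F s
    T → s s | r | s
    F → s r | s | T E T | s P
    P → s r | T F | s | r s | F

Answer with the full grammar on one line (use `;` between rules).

E → r r | s r r | F s; T → s s | r | s; F → s r | s | T E T | s P; P → s r | s | T E T | s P | T F | r s

Unit pairs: P ⇒* {F}.
For each unit pair (A, B), copy every non-unit production of B to A, then drop all unit productions.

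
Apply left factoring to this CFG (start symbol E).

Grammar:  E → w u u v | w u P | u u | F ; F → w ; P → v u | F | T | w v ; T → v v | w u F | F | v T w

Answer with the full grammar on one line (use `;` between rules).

E → u u | F | w u E'; F → w; P → v u | F | T | w v; T → w u F | F | v T'; E' → u v | P; T' → v | T w

E has alternatives sharing prefix 'w u': factor to E → w u E' with E' → u v | P.
T has alternatives sharing prefix 'v': factor to T → v T' with T' → v | T w.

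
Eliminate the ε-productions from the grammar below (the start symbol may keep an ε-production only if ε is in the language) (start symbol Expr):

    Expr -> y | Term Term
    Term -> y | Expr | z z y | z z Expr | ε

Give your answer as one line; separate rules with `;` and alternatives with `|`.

Expr -> y | Term Term | Term | ε; Term -> y | Expr | z z y | z z Expr | z z

Nullable nonterminals: {Expr, Term}.
ε ∈ L(G) since Expr is nullable, so keep Expr → ε.
Expand every rule over subsets of its nullable positions: Expr → Term Term gives Term Term | Term. Term → z z Expr gives z z Expr | z z.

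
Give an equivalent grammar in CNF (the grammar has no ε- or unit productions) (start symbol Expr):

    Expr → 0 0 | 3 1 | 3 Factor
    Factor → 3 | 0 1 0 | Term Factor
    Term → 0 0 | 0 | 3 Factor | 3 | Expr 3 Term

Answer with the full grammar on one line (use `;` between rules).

Introduce a nonterminal for each terminal appearing in a rule of length ≥ 2: X1 → 0, X2 → 3, X3 → 1.
Binarize each right-hand side of length ≥ 3 by chaining fresh nonterminals (Y1, Y2, …): affected rules were Factor → X1 X3 X1; Term → Expr X2 Term.

Expr → X1 X1 | X2 X3 | X2 Factor; Factor → 3 | X1 Y1 | Term Factor; Term → X1 X1 | 0 | X2 Factor | 3 | Expr Y2; X1 → 0; X2 → 3; X3 → 1; Y1 → X3 X1; Y2 → X2 Term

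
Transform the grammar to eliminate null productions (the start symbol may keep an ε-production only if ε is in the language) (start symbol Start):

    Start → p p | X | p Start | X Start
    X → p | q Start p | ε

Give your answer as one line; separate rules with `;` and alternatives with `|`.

The nullable symbols are {Start, X}.
ε ∈ L(G) since Start is nullable, so keep Start → ε.
Add the nullable-subset variants: Start → p Start gives p Start | p. X → q Start p gives q Start p | q p.

Start → p p | X | p Start | p | X Start | ε; X → p | q Start p | q p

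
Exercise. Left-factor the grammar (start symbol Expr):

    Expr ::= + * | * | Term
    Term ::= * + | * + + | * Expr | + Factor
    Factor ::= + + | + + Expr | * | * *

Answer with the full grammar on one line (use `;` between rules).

Expr ::= + * | * | Term; Term ::= + Factor | * Term1; Factor ::= + + Factor1 | * Factor2; Term1 ::= Expr | + Term11; Factor1 ::= ε | Expr; Factor2 ::= ε | *; Term11 ::= ε | +

Term has alternatives sharing prefix '*': factor to Term → * Term1 with Term1 → + | + + | Expr.
Factor has alternatives sharing prefix '+ +': factor to Factor → + + Factor1 with Factor1 → ε | Expr.
Factor has alternatives sharing prefix '*': factor to Factor → * Factor2 with Factor2 → ε | *.
Term1 has alternatives sharing prefix '+': factor to Term1 → + Term11 with Term11 → ε | +.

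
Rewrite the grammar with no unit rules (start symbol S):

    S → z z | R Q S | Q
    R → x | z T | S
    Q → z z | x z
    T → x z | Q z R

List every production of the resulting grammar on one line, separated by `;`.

Unit pairs: R ⇒* {Q, S}; S ⇒* {Q}.
For each unit pair (A, B), copy every non-unit production of B to A, then drop all unit productions.

S → z z | R Q S | x z; R → z z | x z | R Q S | x | z T; Q → z z | x z; T → x z | Q z R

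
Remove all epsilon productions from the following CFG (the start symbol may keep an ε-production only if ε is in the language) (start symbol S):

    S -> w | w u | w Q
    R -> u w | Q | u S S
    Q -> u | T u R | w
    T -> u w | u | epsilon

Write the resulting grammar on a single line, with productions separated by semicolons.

S -> w | w u | w Q; R -> u w | Q | u S S; Q -> u | T u R | u R | w; T -> u w | u

Nullable nonterminals: {T}.
ε ∉ L(G), so no ε-production is kept.
For each production, add variants omitting each subset of nullable occurrences: Q → T u R gives T u R | u R.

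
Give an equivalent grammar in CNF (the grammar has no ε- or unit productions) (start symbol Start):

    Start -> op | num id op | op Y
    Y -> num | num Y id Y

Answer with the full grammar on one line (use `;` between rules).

Start -> op | X1 Y1 | X3 Y; Y -> num | X1 Y2; X1 -> num; X2 -> id; X3 -> op; Y1 -> X2 X3; Y2 -> Y Y3; Y3 -> X2 Y

Introduce a nonterminal for each terminal appearing in a rule of length ≥ 2: X1 → num, X2 → id, X3 → op.
Binarize each right-hand side of length ≥ 3 by chaining fresh nonterminals (Y1, Y2, …): affected rules were Start → X1 X2 X3; Y → X1 Y X2 Y.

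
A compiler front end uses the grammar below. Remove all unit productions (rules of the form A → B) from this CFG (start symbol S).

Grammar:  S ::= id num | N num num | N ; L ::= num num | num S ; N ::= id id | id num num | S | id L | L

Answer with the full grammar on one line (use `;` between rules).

Unit pairs: N ⇒* {L, S}; S ⇒* {L, N}.
Replace each nonterminal's rules with the union of the non-unit rules of every nonterminal it unit-derives.

S ::= num num | num S | id num | N num num | id id | id num num | id L; L ::= num num | num S; N ::= num num | num S | id num | N num num | id id | id num num | id L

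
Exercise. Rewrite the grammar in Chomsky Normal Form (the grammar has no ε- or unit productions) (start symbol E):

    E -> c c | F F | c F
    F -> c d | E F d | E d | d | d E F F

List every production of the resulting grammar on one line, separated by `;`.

Introduce a nonterminal for each terminal appearing in a rule of length ≥ 2: X1 → c, X2 → d.
Binarize each right-hand side of length ≥ 3 by chaining fresh nonterminals (Y1, Y2, …): affected rules were F → E F X2; F → X2 E F F.

E -> X1 X1 | F F | X1 F; F -> X1 X2 | E Y1 | E X2 | d | X2 Y2; X1 -> c; X2 -> d; Y1 -> F X2; Y2 -> E Y3; Y3 -> F F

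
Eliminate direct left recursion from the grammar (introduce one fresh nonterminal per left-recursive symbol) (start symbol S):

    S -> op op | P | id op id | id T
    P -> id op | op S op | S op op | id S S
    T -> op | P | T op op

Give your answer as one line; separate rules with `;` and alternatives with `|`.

T is directly left-recursive.
For T: α = {op op}, β = {op, P}. Rewrite as T → β T' and T' → α T' | ε.

S -> op op | P | id op id | id T; P -> id op | op S op | S op op | id S S; T -> op T' | P T'; T' -> op op T' | ε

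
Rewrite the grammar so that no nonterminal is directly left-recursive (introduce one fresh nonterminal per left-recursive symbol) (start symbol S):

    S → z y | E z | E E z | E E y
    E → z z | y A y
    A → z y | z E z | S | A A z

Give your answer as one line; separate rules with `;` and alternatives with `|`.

A is directly left-recursive.
For A: α = {A z}, β = {z y, z E z, S}. Rewrite as A → β A' and A' → α A' | ε.

S → z y | E z | E E z | E E y; E → z z | y A y; A → z y A' | z E z A' | S A'; A' → A z A' | epsilon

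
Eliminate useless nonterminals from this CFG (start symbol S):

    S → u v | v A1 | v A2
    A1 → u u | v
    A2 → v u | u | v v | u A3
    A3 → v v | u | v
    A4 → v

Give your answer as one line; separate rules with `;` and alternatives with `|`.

Generating nonterminals: {A1, A2, A3, A4, S}.
Reachable from S after that: {A1, A2, A3, S}.
Removed useless symbols: {A4} and every production mentioning them.

S → u v | v A1 | v A2; A1 → u u | v; A2 → v u | u | v v | u A3; A3 → v v | u | v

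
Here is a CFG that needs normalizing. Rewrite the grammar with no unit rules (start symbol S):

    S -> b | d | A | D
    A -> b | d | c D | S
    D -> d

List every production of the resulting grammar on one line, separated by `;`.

S -> d | b | c D; A -> d | b | c D; D -> d

Unit pairs: A ⇒* {D, S}; S ⇒* {A, D}.
For each unit pair (A, B), copy every non-unit production of B to A, then drop all unit productions.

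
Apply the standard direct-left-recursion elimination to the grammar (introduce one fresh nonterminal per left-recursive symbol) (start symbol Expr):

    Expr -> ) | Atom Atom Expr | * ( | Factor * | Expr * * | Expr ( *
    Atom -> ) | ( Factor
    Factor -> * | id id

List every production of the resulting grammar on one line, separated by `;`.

Expr -> ) Expr1 | Atom Atom Expr Expr1 | * ( Expr1 | Factor * Expr1; Atom -> ) | ( Factor; Factor -> * | id id; Expr1 -> * * Expr1 | ( * Expr1 | ε

Left recursion appears on Expr.
For Expr: α = {* *, ( *}, β = {), Atom Atom Expr, * (, Factor *}. Rewrite as Expr → β Expr1 and Expr1 → α Expr1 | ε.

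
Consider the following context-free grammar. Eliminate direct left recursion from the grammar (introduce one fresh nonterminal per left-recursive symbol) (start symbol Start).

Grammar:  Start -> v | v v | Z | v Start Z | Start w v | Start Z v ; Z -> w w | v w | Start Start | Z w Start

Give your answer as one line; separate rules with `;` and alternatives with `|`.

Start -> v Start1 | v v Start1 | Z Start1 | v Start Z Start1; Z -> w w Z1 | v w Z1 | Start Start Z1; Start1 -> w v Start1 | Z v Start1 | ε; Z1 -> w Start Z1 | ε

Left recursion appears on Start, Z.
For Start: α = {w v, Z v}, β = {v, v v, Z, v Start Z}. Rewrite as Start → β Start1 and Start1 → α Start1 | ε.
For Z: α = {w Start}, β = {w w, v w, Start Start}. Rewrite as Z → β Z1 and Z1 → α Z1 | ε.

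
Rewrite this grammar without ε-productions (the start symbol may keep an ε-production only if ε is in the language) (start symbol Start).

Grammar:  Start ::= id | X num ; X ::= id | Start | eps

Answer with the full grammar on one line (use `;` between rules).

Start ::= id | X num | num; X ::= id | Start

Nullable set = {X}.
ε ∉ L(G), so no ε-production is kept.
Add the nullable-subset variants: Start → X num gives X num | num.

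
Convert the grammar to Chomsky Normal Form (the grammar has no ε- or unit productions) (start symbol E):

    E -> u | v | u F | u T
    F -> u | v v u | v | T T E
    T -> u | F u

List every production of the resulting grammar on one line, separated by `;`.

E -> u | v | X1 F | X1 T; F -> u | X2 Y1 | v | T Y2; T -> u | F X1; X1 -> u; X2 -> v; Y1 -> X2 X1; Y2 -> T E

Introduce a nonterminal for each terminal appearing in a rule of length ≥ 2: X1 → u, X2 → v.
Binarize each right-hand side of length ≥ 3 by chaining fresh nonterminals (Y1, Y2, …): affected rules were F → X2 X2 X1; F → T T E.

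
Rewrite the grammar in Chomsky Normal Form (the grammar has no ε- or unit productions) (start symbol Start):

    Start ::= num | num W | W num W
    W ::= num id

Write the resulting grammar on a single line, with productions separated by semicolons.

Start ::= num | X1 W | W Y1; W ::= X1 X2; X1 ::= num; X2 ::= id; Y1 ::= X1 W

Introduce a nonterminal for each terminal appearing in a rule of length ≥ 2: X1 → num, X2 → id.
Binarize each right-hand side of length ≥ 3 by chaining fresh nonterminals (Y1, Y2, …): affected rules were Start → W X1 W.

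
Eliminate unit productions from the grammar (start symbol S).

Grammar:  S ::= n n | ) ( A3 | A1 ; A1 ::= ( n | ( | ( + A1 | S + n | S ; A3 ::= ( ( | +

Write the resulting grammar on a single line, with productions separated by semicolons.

Unit pairs: A1 ⇒* {S}; S ⇒* {A1}.
For each unit pair (A, B), copy every non-unit production of B to A, then drop all unit productions.

S ::= ( n | ( | ( + A1 | S + n | n n | ) ( A3; A1 ::= ( n | ( | ( + A1 | S + n | n n | ) ( A3; A3 ::= ( ( | +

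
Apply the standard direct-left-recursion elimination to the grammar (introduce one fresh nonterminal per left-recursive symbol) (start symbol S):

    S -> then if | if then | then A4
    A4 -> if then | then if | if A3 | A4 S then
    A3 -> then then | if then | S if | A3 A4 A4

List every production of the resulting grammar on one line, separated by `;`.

A4, A3 are directly left-recursive.
For A4: α = {S then}, β = {if then, then if, if A3}. Rewrite as A4 → β A4' and A4' → α A4' | ε.
For A3: α = {A4 A4}, β = {then then, if then, S if}. Rewrite as A3 → β A3' and A3' → α A3' | ε.

S -> then if | if then | then A4; A4 -> if then A4' | then if A4' | if A3 A4'; A3 -> then then A3' | if then A3' | S if A3'; A4' -> S then A4' | ε; A3' -> A4 A4 A3' | ε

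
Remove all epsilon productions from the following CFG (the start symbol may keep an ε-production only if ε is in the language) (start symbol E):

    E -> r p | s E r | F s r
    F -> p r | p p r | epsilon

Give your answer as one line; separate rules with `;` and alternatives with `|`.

E -> r p | s E r | F s r | s r; F -> p r | p p r

The nullable symbols are {F}.
ε ∉ L(G), so no ε-production is kept.
Add the nullable-subset variants: E → F s r gives F s r | s r.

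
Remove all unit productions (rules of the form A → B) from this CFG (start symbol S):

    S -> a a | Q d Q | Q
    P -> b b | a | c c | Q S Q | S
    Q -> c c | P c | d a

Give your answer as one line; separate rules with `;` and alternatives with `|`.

S -> a a | Q d Q | c c | P c | d a; P -> a a | Q d Q | b b | a | c c | Q S Q | P c | d a; Q -> c c | P c | d a

Unit pairs: P ⇒* {Q, S}; S ⇒* {Q}.
For every A with A ⇒* B via unit rules, add B's non-unit alternatives to A; then delete every rule of the form X → Y.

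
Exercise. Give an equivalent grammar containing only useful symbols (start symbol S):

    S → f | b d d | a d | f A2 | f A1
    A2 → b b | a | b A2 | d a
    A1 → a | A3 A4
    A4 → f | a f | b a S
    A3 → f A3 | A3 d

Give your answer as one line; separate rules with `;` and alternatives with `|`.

S → f | b d d | a d | f A2 | f A1; A2 → b b | a | b A2 | d a; A1 → a

Generating nonterminals: {A1, A2, A4, S}.
Reachable from S after that: {A1, A2, S}.
Removed useless symbols: {A3, A4} and every production mentioning them.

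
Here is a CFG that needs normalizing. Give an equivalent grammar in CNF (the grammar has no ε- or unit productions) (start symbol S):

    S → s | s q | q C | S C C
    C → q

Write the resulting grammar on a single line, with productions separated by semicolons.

Introduce a nonterminal for each terminal appearing in a rule of length ≥ 2: X1 → s, X2 → q.
Binarize each right-hand side of length ≥ 3 by chaining fresh nonterminals (Y1, Y2, …): affected rules were S → S C C.

S → s | X1 X2 | X2 C | S Y1; C → q; X1 → s; X2 → q; Y1 → C C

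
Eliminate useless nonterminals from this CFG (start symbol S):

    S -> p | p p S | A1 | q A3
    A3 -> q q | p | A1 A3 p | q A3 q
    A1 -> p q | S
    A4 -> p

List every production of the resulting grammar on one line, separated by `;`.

S -> p | p p S | A1 | q A3; A3 -> q q | p | A1 A3 p | q A3 q; A1 -> p q | S

Generating nonterminals: {A1, A3, A4, S}.
Reachable from S after that: {A1, A3, S}.
Removed useless symbols: {A4} and every production mentioning them.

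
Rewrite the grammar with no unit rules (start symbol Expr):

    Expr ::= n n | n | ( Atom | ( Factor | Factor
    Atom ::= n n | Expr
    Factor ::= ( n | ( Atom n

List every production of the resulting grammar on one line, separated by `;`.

Unit pairs: Atom ⇒* {Expr, Factor}; Expr ⇒* {Factor}.
Replace each nonterminal's rules with the union of the non-unit rules of every nonterminal it unit-derives.

Expr ::= ( n | ( Atom n | n n | n | ( Atom | ( Factor; Atom ::= n n | ( n | ( Atom n | n | ( Atom | ( Factor; Factor ::= ( n | ( Atom n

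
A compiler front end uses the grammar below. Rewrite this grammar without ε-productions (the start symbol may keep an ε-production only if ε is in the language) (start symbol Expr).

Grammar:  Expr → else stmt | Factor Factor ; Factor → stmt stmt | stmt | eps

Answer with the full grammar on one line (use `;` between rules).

Nullable nonterminals: {Expr, Factor}.
ε ∈ L(G) since Expr is nullable, so keep Expr → ε.
For each production, add variants omitting each subset of nullable occurrences: Expr → Factor Factor gives Factor Factor | Factor.

Expr → else stmt | Factor Factor | Factor | ε; Factor → stmt stmt | stmt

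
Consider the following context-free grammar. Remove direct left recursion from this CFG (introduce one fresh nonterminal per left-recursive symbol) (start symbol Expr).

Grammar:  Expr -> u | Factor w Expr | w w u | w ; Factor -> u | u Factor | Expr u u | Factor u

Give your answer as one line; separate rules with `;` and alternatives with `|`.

Expr -> u | Factor w Expr | w w u | w; Factor -> u Factor1 | u Factor Factor1 | Expr u u Factor1; Factor1 -> u Factor1 | ε

Left recursion appears on Factor.
For Factor: α = {u}, β = {u, u Factor, Expr u u}. Rewrite as Factor → β Factor1 and Factor1 → α Factor1 | ε.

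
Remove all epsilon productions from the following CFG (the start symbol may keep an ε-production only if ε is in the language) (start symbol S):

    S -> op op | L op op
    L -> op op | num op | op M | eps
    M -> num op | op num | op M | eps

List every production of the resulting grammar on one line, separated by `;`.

The nullable symbols are {L, M}.
ε ∉ L(G), so no ε-production is kept.
For each production, add variants omitting each subset of nullable occurrences: L → op M gives op M | op. M → op M gives op M | op.

S -> op op | L op op; L -> op op | num op | op M | op; M -> num op | op num | op M | op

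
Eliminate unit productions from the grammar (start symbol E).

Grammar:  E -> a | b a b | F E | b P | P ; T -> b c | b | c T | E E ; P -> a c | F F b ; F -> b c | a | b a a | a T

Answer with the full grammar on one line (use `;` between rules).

E -> a | b a b | F E | b P | a c | F F b; T -> b c | b | c T | E E; P -> a c | F F b; F -> b c | a | b a a | a T

Unit pairs: E ⇒* {P}.
For each unit pair (A, B), copy every non-unit production of B to A, then drop all unit productions.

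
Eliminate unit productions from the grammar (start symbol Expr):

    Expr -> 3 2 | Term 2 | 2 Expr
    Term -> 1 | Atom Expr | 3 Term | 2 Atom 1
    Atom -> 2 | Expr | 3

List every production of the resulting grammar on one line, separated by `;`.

Expr -> 3 2 | Term 2 | 2 Expr; Term -> 1 | Atom Expr | 3 Term | 2 Atom 1; Atom -> 2 | 3 | 3 2 | Term 2 | 2 Expr

Unit pairs: Atom ⇒* {Expr}.
Replace each nonterminal's rules with the union of the non-unit rules of every nonterminal it unit-derives.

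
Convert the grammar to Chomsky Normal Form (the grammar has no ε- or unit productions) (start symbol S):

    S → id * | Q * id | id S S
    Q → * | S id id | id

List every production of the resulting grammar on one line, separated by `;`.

Introduce a nonterminal for each terminal appearing in a rule of length ≥ 2: X1 → id, X2 → *.
Binarize each right-hand side of length ≥ 3 by chaining fresh nonterminals (Y1, Y2, …): affected rules were S → Q X2 X1; S → X1 S S; Q → S X1 X1.

S → X1 X2 | Q Y1 | X1 Y2; Q → * | S Y3 | id; X1 → id; X2 → *; Y1 → X2 X1; Y2 → S S; Y3 → X1 X1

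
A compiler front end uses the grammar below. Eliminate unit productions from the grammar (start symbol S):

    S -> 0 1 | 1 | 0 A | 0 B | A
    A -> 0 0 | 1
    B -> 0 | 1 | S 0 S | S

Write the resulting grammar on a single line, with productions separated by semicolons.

S -> 0 1 | 1 | 0 A | 0 B | 0 0; A -> 0 0 | 1; B -> 0 | 1 | S 0 S | 0 1 | 0 A | 0 B | 0 0

Unit pairs: B ⇒* {A, S}; S ⇒* {A}.
For each unit pair (A, B), copy every non-unit production of B to A, then drop all unit productions.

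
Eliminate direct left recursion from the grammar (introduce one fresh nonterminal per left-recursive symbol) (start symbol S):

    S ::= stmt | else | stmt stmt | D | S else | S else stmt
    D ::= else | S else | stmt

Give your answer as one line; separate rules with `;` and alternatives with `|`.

S is directly left-recursive.
For S: α = {else, else stmt}, β = {stmt, else, stmt stmt, D}. Rewrite as S → β S' and S' → α S' | ε.

S ::= stmt S' | else S' | stmt stmt S' | D S'; D ::= else | S else | stmt; S' ::= else S' | else stmt S' | ε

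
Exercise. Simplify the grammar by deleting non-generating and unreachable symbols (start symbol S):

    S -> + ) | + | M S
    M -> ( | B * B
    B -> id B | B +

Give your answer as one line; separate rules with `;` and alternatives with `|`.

S -> + ) | + | M S; M -> (

Generating nonterminals: {M, S}.
Reachable from S after that: {M, S}.
Removed useless symbols: {B} and every production mentioning them.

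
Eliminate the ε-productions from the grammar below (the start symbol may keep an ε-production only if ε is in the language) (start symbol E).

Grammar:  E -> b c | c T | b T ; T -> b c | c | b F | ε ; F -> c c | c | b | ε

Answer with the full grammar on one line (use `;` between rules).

E -> b c | c T | c | b T | b; T -> b c | c | b F | b; F -> c c | c | b

The nullable symbols are {F, T}.
ε ∉ L(G), so no ε-production is kept.
Expand every rule over subsets of its nullable positions: E → c T gives c T | c. E → b T gives b T | b. T → b F gives b F | b.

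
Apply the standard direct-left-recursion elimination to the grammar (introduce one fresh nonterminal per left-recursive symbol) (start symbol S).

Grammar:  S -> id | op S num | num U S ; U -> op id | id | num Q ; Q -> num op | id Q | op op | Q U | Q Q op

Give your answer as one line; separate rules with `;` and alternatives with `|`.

S -> id | op S num | num U S; U -> op id | id | num Q; Q -> num op Q' | id Q Q' | op op Q'; Q' -> U Q' | Q op Q' | ε

Left recursion appears on Q.
For Q: α = {U, Q op}, β = {num op, id Q, op op}. Rewrite as Q → β Q' and Q' → α Q' | ε.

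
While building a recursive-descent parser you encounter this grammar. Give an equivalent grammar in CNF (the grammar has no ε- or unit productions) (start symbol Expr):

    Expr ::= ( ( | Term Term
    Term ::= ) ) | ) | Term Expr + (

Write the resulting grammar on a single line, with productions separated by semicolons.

Introduce a nonterminal for each terminal appearing in a rule of length ≥ 2: X1 → (, X2 → ), X3 → +.
Binarize each right-hand side of length ≥ 3 by chaining fresh nonterminals (Y1, Y2, …): affected rules were Term → Term Expr X3 X1.

Expr ::= X1 X1 | Term Term; Term ::= X2 X2 | ) | Term Y1; X1 ::= (; X2 ::= ); X3 ::= +; Y1 ::= Expr Y2; Y2 ::= X3 X1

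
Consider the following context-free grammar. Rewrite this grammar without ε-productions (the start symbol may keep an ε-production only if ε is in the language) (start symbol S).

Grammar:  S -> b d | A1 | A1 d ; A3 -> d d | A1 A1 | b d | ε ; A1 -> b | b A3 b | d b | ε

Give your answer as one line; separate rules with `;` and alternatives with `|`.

The nullable symbols are {A1, A3, S}.
ε ∈ L(G) since S is nullable, so keep S → ε.
For each production, add variants omitting each subset of nullable occurrences: S → A1 d gives A1 d | d. A3 → A1 A1 gives A1 A1 | A1. A1 → b A3 b gives b A3 b | b b.

S -> b d | A1 | A1 d | d | ε; A3 -> d d | A1 A1 | A1 | b d; A1 -> b | b A3 b | b b | d b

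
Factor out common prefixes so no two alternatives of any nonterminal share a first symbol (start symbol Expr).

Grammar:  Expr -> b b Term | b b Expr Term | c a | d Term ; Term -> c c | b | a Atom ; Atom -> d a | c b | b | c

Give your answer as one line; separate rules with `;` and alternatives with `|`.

Expr -> c a | d Term | b b Expr1; Term -> c c | b | a Atom; Atom -> d a | b | c Atom1; Expr1 -> Term | Expr Term; Atom1 -> b | ε

Expr has alternatives sharing prefix 'b b': factor to Expr → b b Expr1 with Expr1 → Term | Expr Term.
Atom has alternatives sharing prefix 'c': factor to Atom → c Atom1 with Atom1 → b | ε.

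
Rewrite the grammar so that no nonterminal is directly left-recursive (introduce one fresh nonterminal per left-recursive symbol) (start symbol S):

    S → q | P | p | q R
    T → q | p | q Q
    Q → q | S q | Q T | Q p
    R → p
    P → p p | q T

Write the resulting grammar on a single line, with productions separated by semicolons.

Left recursion appears on Q.
For Q: α = {T, p}, β = {q, S q}. Rewrite as Q → β Q' and Q' → α Q' | ε.

S → q | P | p | q R; T → q | p | q Q; Q → q Q' | S q Q'; R → p; P → p p | q T; Q' → T Q' | p Q' | ε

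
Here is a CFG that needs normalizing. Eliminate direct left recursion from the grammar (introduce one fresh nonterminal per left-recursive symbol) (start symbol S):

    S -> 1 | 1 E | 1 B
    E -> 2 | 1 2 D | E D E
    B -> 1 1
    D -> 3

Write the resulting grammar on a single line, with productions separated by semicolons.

Left recursion appears on E.
For E: α = {D E}, β = {2, 1 2 D}. Rewrite as E → β E' and E' → α E' | ε.

S -> 1 | 1 E | 1 B; E -> 2 E' | 1 2 D E'; B -> 1 1; D -> 3; E' -> D E E' | ε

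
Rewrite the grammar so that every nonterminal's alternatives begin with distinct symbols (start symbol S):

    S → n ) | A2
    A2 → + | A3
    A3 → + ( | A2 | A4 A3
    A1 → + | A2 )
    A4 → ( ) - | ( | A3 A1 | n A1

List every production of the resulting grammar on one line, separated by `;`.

S → n ) | A2; A2 → + | A3; A3 → + ( | A2 | A4 A3; A1 → + | A2 ); A4 → A3 A1 | n A1 | ( A4'; A4' → ) - | epsilon

A4 has alternatives sharing prefix '(': factor to A4 → ( A4' with A4' → ) - | ε.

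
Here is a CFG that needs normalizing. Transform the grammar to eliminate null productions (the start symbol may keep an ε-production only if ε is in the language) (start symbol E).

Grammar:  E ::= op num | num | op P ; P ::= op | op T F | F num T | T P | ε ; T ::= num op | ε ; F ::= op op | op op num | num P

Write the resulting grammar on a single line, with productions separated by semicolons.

E ::= op num | num | op P | op; P ::= op | op T F | op F | F num T | F num | T P | T; T ::= num op; F ::= op op | op op num | num P | num

Nullable set = {P, T}.
ε ∉ L(G), so no ε-production is kept.
For each production, add variants omitting each subset of nullable occurrences: E → op P gives op P | op. P → op T F gives op T F | op F. P → F num T gives F num T | F num. P → T P gives T P | T.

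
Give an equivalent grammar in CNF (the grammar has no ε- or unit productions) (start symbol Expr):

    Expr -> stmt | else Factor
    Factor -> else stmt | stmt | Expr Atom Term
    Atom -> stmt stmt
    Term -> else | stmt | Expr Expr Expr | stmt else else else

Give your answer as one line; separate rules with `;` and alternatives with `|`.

Expr -> stmt | X1 Factor; Factor -> X1 X2 | stmt | Expr Y1; Atom -> X2 X2; Term -> else | stmt | Expr Y2 | X2 Y3; X1 -> else; X2 -> stmt; Y1 -> Atom Term; Y2 -> Expr Expr; Y3 -> X1 Y4; Y4 -> X1 X1

Introduce a nonterminal for each terminal appearing in a rule of length ≥ 2: X1 → else, X2 → stmt.
Binarize each right-hand side of length ≥ 3 by chaining fresh nonterminals (Y1, Y2, …): affected rules were Factor → Expr Atom Term; Term → Expr Expr Expr; Term → X2 X1 X1 X1.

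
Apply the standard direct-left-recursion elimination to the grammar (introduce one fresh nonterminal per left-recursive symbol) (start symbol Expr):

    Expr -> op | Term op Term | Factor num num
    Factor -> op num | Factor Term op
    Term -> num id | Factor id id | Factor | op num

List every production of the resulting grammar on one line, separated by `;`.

Expr -> op | Term op Term | Factor num num; Factor -> op num Factor1; Term -> num id | Factor id id | Factor | op num; Factor1 -> Term op Factor1 | ε

Directly left-recursive nonterminal: Factor.
For Factor: α = {Term op}, β = {op num}. Rewrite as Factor → β Factor1 and Factor1 → α Factor1 | ε.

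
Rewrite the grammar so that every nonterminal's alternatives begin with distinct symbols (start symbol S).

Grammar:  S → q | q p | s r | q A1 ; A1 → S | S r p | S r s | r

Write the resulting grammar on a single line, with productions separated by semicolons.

S → s r | q S'; A1 → r | S A1'; S' → ε | p | A1; A1' → ε | r A1''; A1'' → p | s

S has alternatives sharing prefix 'q': factor to S → q S' with S' → ε | p | A1.
A1 has alternatives sharing prefix 'S': factor to A1 → S A1' with A1' → ε | r p | r s.
A1' has alternatives sharing prefix 'r': factor to A1' → r A1'' with A1'' → p | s.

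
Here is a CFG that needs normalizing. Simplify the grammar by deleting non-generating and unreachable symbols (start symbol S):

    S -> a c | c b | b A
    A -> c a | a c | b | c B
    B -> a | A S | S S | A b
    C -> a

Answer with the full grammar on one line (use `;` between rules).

Generating nonterminals: {A, B, C, S}.
Reachable from S after that: {A, B, S}.
Removed useless symbols: {C} and every production mentioning them.

S -> a c | c b | b A; A -> c a | a c | b | c B; B -> a | A S | S S | A b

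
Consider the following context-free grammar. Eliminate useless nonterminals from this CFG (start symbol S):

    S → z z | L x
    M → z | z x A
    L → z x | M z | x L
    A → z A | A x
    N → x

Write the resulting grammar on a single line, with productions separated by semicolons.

S → z z | L x; M → z; L → z x | M z | x L

Generating nonterminals: {L, M, N, S}.
Reachable from S after that: {L, M, S}.
Removed useless symbols: {A, N} and every production mentioning them.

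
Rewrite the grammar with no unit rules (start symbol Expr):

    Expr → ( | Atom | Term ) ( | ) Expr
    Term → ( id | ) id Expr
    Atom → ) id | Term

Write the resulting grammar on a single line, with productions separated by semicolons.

Unit pairs: Atom ⇒* {Term}; Expr ⇒* {Atom, Term}.
Replace each nonterminal's rules with the union of the non-unit rules of every nonterminal it unit-derives.

Expr → ( id | ) id Expr | ) id | ( | Term ) ( | ) Expr; Term → ( id | ) id Expr; Atom → ( id | ) id Expr | ) id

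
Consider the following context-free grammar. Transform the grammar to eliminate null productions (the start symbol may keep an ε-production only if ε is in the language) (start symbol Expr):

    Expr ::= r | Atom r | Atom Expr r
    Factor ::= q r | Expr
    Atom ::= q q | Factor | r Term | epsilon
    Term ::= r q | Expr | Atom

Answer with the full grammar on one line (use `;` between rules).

Expr ::= r | Atom r | Atom Expr r | Expr r; Factor ::= q r | Expr; Atom ::= q q | Factor | r Term | r; Term ::= r q | Expr | Atom

The nullable symbols are {Atom, Term}.
ε ∉ L(G), so no ε-production is kept.
Add the nullable-subset variants: Expr → Atom Expr r gives Atom Expr r | Expr r. Atom → r Term gives r Term | r.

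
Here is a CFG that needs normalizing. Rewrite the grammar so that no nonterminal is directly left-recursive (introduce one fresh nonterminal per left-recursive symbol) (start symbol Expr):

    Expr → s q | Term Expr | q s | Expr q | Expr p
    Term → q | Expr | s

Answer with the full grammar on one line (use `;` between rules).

Expr is directly left-recursive.
For Expr: α = {q, p}, β = {s q, Term Expr, q s}. Rewrite as Expr → β Expr1 and Expr1 → α Expr1 | ε.

Expr → s q Expr1 | Term Expr Expr1 | q s Expr1; Term → q | Expr | s; Expr1 → q Expr1 | p Expr1 | ε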